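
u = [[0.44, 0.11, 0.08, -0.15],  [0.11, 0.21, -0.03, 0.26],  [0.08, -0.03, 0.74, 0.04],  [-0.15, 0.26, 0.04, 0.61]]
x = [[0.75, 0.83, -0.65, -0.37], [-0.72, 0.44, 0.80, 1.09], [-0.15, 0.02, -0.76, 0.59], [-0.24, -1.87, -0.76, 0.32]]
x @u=[[0.42, 0.18, -0.46, -0.15],[-0.37, 0.27, 0.56, 0.92],[-0.21, 0.16, -0.55, 0.36],[-0.42, -0.31, -0.51, -0.29]]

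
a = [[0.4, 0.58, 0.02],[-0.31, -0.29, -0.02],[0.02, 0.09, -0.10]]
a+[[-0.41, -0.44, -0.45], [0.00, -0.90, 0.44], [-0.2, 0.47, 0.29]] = [[-0.01, 0.14, -0.43],[-0.31, -1.19, 0.42],[-0.18, 0.56, 0.19]]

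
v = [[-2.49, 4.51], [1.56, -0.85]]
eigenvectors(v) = [[-0.92,-0.78], [0.4,-0.62]]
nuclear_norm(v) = 6.29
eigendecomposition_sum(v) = [[-2.88,3.61], [1.25,-1.57]] + [[0.39, 0.90],[0.31, 0.72]]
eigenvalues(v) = [-4.45, 1.11]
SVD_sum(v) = [[-2.71, 4.37], [0.81, -1.31]] + [[0.22, 0.14], [0.75, 0.46]]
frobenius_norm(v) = 5.45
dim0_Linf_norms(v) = [2.49, 4.51]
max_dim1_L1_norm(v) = 7.0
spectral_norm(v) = 5.37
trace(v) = -3.34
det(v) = -4.92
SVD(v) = [[-0.96,0.29], [0.29,0.96]] @ diag([5.3719447153123685, 0.9157019032564564]) @ [[0.53,-0.85], [0.85,0.53]]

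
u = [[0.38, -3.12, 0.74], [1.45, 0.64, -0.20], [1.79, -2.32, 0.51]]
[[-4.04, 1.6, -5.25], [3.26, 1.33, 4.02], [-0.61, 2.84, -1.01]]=u@[[1.56, 1.16, 1.88], [1.23, 0.18, 1.55], [-1.07, 2.32, -1.52]]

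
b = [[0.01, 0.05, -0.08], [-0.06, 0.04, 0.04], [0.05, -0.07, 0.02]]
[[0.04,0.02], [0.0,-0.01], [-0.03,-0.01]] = b@ [[-0.08,-0.22], [0.32,-0.09], [-0.35,-0.37]]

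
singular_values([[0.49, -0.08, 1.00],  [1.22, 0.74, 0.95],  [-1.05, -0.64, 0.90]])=[2.0, 1.56, 0.25]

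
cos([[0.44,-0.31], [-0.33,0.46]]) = [[0.86,  0.13],  [0.14,  0.85]]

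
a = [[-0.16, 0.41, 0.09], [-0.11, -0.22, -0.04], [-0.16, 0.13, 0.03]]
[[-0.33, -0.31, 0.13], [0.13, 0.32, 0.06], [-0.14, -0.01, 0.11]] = a@[[0.28, -0.82, -0.64], [-0.73, -0.99, -0.16], [0.11, -0.42, 1.05]]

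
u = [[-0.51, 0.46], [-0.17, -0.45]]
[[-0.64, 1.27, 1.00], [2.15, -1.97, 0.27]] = u@[[-2.28, 1.09, -1.87],[-3.92, 3.96, 0.10]]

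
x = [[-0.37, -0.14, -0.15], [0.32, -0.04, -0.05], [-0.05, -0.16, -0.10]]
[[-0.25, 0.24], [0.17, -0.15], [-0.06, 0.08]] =x @ [[0.57, -0.52], [0.02, -0.34], [0.27, -0.02]]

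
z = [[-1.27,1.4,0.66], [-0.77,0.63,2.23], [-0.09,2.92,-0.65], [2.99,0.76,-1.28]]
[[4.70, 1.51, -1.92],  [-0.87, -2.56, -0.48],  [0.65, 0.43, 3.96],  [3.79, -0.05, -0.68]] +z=[[3.43,2.91,-1.26], [-1.64,-1.93,1.75], [0.56,3.35,3.31], [6.78,0.71,-1.96]]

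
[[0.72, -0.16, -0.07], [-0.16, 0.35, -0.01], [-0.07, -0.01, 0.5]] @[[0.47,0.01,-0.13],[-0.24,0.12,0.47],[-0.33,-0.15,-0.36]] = [[0.4, -0.0, -0.14], [-0.16, 0.04, 0.19], [-0.20, -0.08, -0.18]]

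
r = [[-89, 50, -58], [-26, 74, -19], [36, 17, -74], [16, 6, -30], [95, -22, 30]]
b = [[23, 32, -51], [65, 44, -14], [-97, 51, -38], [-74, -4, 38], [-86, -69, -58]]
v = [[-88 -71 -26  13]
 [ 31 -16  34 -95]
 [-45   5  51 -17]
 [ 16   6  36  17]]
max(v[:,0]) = 31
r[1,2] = -19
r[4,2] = 30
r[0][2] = -58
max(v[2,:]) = 51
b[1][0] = 65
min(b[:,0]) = -97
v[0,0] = -88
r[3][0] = 16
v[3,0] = 16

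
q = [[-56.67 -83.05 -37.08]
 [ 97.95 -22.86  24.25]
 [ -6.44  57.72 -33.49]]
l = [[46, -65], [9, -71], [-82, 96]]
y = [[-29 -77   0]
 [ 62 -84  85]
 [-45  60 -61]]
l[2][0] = -82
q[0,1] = -83.05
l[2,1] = 96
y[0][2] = 0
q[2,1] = 57.72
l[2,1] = 96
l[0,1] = -65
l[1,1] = -71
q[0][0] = -56.67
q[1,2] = 24.25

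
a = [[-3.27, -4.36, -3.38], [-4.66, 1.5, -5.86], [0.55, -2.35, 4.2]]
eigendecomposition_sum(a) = [[-4.10, -3.15, -3.03], [-2.69, -2.06, -1.99], [-0.38, -0.29, -0.28]] + [[0.58, -0.75, -1.0], [-0.33, 0.42, 0.56], [-0.45, 0.58, 0.77]] + [[0.24, -0.46, 0.65],[-1.65, 3.14, -4.43],[1.38, -2.63, 3.71]]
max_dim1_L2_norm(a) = 7.64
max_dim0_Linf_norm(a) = 5.86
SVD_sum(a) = [[-2.65, -0.01, -3.83], [-4.25, -0.02, -6.14], [2.14, 0.01, 3.09]] + [[-1.01,-4.21,0.71],  [0.3,1.26,-0.21],  [-0.65,-2.70,0.46]] + [[0.39, -0.14, -0.27], [-0.72, 0.26, 0.49], [-0.94, 0.34, 0.65]]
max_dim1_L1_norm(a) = 12.02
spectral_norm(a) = 9.57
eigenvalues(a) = [-6.44, 1.77, 7.1]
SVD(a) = [[-0.49, -0.82, 0.31], [-0.78, 0.25, -0.58], [0.39, -0.52, -0.76]] @ diag([9.566987994588446, 5.374314920067703, 1.5768892958410978]) @ [[0.57, 0.0, 0.82],[0.23, 0.96, -0.16],[0.79, -0.28, -0.55]]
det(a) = -81.08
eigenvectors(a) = [[0.83,0.72,0.11], [0.55,-0.41,-0.76], [0.08,-0.56,0.64]]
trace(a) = 2.43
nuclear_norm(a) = 16.52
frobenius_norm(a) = 11.09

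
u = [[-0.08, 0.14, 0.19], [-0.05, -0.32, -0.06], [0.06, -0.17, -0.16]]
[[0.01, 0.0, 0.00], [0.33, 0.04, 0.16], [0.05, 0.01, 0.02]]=u @ [[-0.88, -0.1, -0.44], [-0.98, -0.11, -0.48], [0.38, 0.04, 0.19]]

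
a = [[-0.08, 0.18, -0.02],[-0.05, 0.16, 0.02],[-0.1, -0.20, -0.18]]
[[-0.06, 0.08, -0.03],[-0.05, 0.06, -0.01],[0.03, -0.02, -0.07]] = a@[[0.21, -0.24, -0.01], [-0.24, 0.30, -0.10], [-0.01, -0.10, 0.49]]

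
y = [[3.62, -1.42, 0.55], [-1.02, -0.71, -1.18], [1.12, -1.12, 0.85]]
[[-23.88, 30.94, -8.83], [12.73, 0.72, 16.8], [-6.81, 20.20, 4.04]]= y @ [[-7.50, 3.31, -6.71],[-3.22, -11.92, -11.48],[-2.37, 3.70, -1.53]]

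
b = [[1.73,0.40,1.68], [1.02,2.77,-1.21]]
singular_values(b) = [3.22, 2.41]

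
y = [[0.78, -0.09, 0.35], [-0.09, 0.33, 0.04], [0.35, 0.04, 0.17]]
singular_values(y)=[0.95, 0.34, 0.01]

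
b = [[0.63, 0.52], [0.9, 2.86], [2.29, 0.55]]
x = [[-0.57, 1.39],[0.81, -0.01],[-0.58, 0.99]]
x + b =[[0.06, 1.91], [1.71, 2.85], [1.71, 1.54]]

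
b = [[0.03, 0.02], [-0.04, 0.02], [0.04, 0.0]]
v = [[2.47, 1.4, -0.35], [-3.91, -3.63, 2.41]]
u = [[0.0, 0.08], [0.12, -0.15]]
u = v @ b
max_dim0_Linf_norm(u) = 0.15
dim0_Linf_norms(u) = [0.12, 0.15]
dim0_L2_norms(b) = [0.06, 0.03]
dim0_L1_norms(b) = [0.11, 0.04]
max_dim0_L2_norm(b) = 0.06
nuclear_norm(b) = 0.09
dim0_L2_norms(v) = [4.62, 3.89, 2.44]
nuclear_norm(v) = 7.40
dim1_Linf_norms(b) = [0.03, 0.04, 0.04]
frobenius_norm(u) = 0.21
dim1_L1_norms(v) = [4.22, 9.95]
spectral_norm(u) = 0.20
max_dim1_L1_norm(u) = 0.27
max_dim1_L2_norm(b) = 0.04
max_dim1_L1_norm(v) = 9.95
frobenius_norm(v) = 6.52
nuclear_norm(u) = 0.25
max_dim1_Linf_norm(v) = 3.91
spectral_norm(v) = 6.45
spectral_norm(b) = 0.06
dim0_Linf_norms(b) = [0.04, 0.02]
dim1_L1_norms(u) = [0.08, 0.27]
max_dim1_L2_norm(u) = 0.19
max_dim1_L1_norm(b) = 0.06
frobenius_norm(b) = 0.07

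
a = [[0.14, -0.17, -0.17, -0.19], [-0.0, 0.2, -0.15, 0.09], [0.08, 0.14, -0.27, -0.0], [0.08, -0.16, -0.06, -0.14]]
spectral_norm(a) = 0.43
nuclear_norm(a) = 0.83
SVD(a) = [[-0.76, -0.24, -0.35, -0.49], [0.34, -0.56, 0.47, -0.59], [-0.03, -0.79, -0.21, 0.57], [-0.55, 0.02, 0.78, 0.29]] @ diag([0.42504306834368566, 0.39689418000243276, 0.00365829596979241, 0.00012962939073265148]) @ [[-0.36, 0.66, 0.28, 0.59], [-0.24, -0.47, 0.85, -0.02], [-0.90, -0.20, -0.37, -0.14], [0.10, -0.55, -0.25, 0.79]]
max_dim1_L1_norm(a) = 0.67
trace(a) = -0.07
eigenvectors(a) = [[-0.72, 0.77, 0.74, 0.07], [-0.13, -0.35, -0.15, -0.55], [-0.54, 0.03, 0.15, -0.27], [-0.42, 0.53, 0.63, 0.79]]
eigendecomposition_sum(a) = [[0.11, 0.24, -0.40, 0.02], [0.02, 0.04, -0.07, 0.0], [0.08, 0.18, -0.30, 0.02], [0.07, 0.14, -0.23, 0.01]] + [[0.06, -0.29, 0.12, -0.17], [-0.03, 0.13, -0.06, 0.08], [0.0, -0.01, 0.01, -0.01], [0.04, -0.2, 0.08, -0.11]] + [[-0.03,-0.12,0.10,-0.05], [0.01,0.02,-0.02,0.01], [-0.01,-0.02,0.02,-0.01], [-0.02,-0.1,0.09,-0.04]] + [[-0.00, -0.0, 0.00, 0.00],[0.00, 0.00, -0.0, -0.00],[0.00, 0.00, -0.0, -0.0],[-0.0, -0.0, 0.00, 0.0]]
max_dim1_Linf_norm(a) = 0.27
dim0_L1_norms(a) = [0.3, 0.67, 0.65, 0.42]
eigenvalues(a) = [-0.13, 0.08, -0.02, 0.0]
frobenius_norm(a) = 0.58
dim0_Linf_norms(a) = [0.14, 0.2, 0.27, 0.19]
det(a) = 0.00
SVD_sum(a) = [[0.12, -0.21, -0.09, -0.19], [-0.05, 0.1, 0.04, 0.09], [0.0, -0.01, -0.00, -0.01], [0.08, -0.16, -0.07, -0.14]] + [[0.02, 0.04, -0.08, 0.00],[0.05, 0.11, -0.19, 0.0],[0.08, 0.15, -0.27, 0.01],[-0.00, -0.0, 0.01, -0.0]] + [[0.0, 0.00, 0.0, 0.0], [-0.0, -0.0, -0.0, -0.00], [0.0, 0.0, 0.00, 0.00], [-0.00, -0.0, -0.00, -0.00]] + [[-0.0, 0.0, 0.00, -0.00], [-0.00, 0.00, 0.00, -0.00], [0.0, -0.0, -0.0, 0.0], [0.00, -0.00, -0.0, 0.0]]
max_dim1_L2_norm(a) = 0.34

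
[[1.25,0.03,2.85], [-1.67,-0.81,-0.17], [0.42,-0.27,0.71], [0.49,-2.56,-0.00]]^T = [[1.25, -1.67, 0.42, 0.49], [0.03, -0.81, -0.27, -2.56], [2.85, -0.17, 0.71, -0.00]]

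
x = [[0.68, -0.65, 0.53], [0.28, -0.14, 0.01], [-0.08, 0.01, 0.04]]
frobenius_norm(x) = 1.13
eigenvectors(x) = [[-0.86+0.00j, (-0.86-0j), 0.37+0.00j], [-0.41+0.24j, (-0.41-0.24j), (0.79+0j)], [(0.13-0.12j), (0.13+0.12j), 0.49+0.00j]]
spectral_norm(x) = 1.11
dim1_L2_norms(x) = [1.08, 0.31, 0.09]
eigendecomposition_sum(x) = [[(0.34-0.08j), -0.32+0.30j, (0.27-0.42j)], [0.14-0.13j, -0.07+0.23j, (0.01-0.28j)], [(-0.04+0.06j), (0.01-0.09j), (0.02+0.1j)]] + [[(0.34+0.08j),-0.32-0.30j,0.27+0.42j], [(0.14+0.13j),-0.07-0.23j,0.01+0.28j], [-0.04-0.06j,(0.01+0.09j),0.02-0.10j]] + [[0.00+0.00j,  (-0+0j),  -0.00-0.00j], [0.00+0.00j,  (-0+0j),  -0.00-0.00j], [0j,  -0.00+0.00j,  (-0-0j)]]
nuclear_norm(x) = 1.30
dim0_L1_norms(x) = [1.04, 0.8, 0.58]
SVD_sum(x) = [[0.71, -0.64, 0.50],  [0.18, -0.16, 0.13],  [-0.03, 0.02, -0.02]] + [[-0.03, -0.01, 0.03], [0.1, 0.02, -0.12], [-0.05, -0.01, 0.06]] + [[0.00, 0.00, 0.00], [-0.0, -0.00, -0.00], [-0.0, -0.0, -0.00]]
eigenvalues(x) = [(0.29+0.26j), (0.29-0.26j), (-0+0j)]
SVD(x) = [[-0.97, 0.23, -0.08], [-0.24, -0.86, 0.44], [0.04, 0.45, 0.89]] @ diag([1.1133290669706468, 0.18025389405500059, 0.002631029509018675]) @ [[-0.66, 0.6, -0.46], [-0.66, -0.15, 0.74], [-0.37, -0.79, -0.49]]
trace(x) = 0.58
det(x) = -0.00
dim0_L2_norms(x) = [0.74, 0.66, 0.53]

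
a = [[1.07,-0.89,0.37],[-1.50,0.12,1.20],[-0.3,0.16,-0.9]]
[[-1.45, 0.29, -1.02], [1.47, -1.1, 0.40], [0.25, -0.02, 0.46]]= a@ [[-0.83, 0.66, -0.44], [0.68, 0.41, 0.50], [0.12, -0.13, -0.27]]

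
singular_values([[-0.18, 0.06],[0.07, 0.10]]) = [0.19, 0.11]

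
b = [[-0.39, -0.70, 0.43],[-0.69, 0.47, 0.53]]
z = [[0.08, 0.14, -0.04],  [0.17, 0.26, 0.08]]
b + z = [[-0.31, -0.56, 0.39], [-0.52, 0.73, 0.61]]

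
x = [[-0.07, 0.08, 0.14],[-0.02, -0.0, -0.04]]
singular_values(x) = [0.18, 0.04]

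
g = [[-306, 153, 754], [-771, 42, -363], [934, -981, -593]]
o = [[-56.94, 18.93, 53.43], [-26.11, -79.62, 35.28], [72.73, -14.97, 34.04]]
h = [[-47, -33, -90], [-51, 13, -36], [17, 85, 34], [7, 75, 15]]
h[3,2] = 15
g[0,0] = -306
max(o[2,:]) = 72.73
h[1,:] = [-51, 13, -36]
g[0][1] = 153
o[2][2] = 34.04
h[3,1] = 75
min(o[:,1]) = -79.62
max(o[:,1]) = 18.93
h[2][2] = 34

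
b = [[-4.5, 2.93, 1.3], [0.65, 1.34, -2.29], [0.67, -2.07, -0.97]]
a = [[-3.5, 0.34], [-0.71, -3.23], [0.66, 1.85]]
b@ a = [[14.53, -8.59],[-4.74, -8.34],[-1.52, 5.12]]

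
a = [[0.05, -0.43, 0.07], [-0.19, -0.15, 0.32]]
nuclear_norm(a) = 0.82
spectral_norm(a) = 0.51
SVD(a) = [[-0.77, -0.63], [-0.63, 0.77]] @ diag([0.5055851439321554, 0.3125438564987348]) @ [[0.16, 0.85, -0.51], [-0.57, 0.5, 0.65]]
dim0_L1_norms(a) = [0.24, 0.58, 0.39]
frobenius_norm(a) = 0.59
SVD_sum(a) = [[-0.06, -0.33, 0.2], [-0.05, -0.27, 0.16]] + [[0.11, -0.10, -0.13],[-0.14, 0.12, 0.16]]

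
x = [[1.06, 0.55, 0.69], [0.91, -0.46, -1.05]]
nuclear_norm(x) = 2.84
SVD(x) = [[-0.05, 1.00], [1.00, 0.05]] @ diag([1.4638618047097613, 1.3789519994227069]) @ [[0.58, -0.33, -0.74], [0.80, 0.38, 0.46]]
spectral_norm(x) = 1.46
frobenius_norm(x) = 2.01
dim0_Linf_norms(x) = [1.06, 0.55, 1.05]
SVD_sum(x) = [[-0.05, 0.03, 0.06], [0.85, -0.49, -1.08]] + [[1.11,0.52,0.63], [0.06,0.03,0.03]]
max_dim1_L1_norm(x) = 2.42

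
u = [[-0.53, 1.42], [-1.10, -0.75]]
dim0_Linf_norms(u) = [1.1, 1.42]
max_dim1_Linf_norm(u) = 1.42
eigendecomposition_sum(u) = [[-0.26+0.65j,(0.71+0.36j)], [-0.55-0.28j,-0.38+0.59j]] + [[(-0.26-0.65j), 0.71-0.36j], [(-0.55+0.28j), (-0.38-0.59j)]]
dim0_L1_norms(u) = [1.63, 2.17]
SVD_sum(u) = [[0.09, 1.38], [-0.05, -0.82]] + [[-0.62, 0.04],  [-1.05, 0.07]]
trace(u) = -1.28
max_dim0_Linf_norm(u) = 1.42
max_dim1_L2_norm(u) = 1.52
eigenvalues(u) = [(-0.64+1.24j), (-0.64-1.24j)]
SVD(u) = [[-0.86, 0.51], [0.51, 0.86]] @ diag([1.607388144543837, 1.2190583877648853]) @ [[-0.07, -1.0], [-1.0, 0.07]]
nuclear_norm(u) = 2.83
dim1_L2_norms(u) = [1.52, 1.33]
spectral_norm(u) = 1.61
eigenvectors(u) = [[0.75+0.00j, (0.75-0j)],[(-0.06+0.66j), (-0.06-0.66j)]]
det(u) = 1.96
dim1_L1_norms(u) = [1.95, 1.85]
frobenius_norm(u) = 2.02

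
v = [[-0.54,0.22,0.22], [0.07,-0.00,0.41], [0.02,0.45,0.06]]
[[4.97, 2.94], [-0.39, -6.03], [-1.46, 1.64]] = v @ [[-10.06, -8.49], [-2.89, 5.80], [0.77, -13.26]]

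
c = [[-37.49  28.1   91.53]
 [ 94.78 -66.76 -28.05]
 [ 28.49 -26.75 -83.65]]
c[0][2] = 91.53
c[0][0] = -37.49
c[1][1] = -66.76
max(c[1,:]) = 94.78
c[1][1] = -66.76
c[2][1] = -26.75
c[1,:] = [94.78, -66.76, -28.05]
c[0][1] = 28.1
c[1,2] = -28.05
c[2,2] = -83.65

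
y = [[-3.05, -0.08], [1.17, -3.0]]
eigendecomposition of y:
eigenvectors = [[0.02-0.25j, (0.02+0.25j)],[-0.97+0.00j, (-0.97-0j)]]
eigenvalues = [(-3.02+0.3j), (-3.02-0.3j)]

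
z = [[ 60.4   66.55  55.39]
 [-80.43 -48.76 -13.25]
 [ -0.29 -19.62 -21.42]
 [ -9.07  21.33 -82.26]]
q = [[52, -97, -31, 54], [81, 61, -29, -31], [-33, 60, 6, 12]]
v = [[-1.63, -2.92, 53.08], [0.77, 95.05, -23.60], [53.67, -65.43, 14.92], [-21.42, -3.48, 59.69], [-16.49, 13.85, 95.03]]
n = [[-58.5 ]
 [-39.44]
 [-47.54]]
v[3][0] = -21.42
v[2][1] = -65.43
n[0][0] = -58.5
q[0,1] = -97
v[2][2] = 14.92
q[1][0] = 81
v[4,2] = 95.03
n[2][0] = -47.54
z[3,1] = 21.33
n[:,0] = [-58.5, -39.44, -47.54]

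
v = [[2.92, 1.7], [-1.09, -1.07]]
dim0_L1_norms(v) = [4.01, 2.77]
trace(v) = 1.85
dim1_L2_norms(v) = [3.38, 1.53]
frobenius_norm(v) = 3.71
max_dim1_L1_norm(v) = 4.62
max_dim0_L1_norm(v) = 4.01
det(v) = -1.27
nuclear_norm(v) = 4.04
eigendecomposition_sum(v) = [[2.82,1.39], [-0.89,-0.44]] + [[0.1,0.31],[-0.2,-0.63]]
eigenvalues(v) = [2.38, -0.53]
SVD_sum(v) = [[2.84, 1.82],  [-1.26, -0.80]] + [[0.08, -0.12],[0.17, -0.27]]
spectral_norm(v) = 3.69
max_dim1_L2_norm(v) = 3.38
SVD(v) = [[-0.91, 0.40],  [0.40, 0.91]] @ diag([3.6919928853106816, 0.3443668607971901]) @ [[-0.84, -0.54], [0.54, -0.84]]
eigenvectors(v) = [[0.95, -0.44], [-0.30, 0.90]]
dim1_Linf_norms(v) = [2.92, 1.09]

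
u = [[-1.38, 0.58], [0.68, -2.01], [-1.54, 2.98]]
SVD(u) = [[-0.28, -0.92], [0.51, -0.37], [-0.81, 0.09]] @ diag([4.121228421408367, 1.0053737109035097]) @ [[0.48, -0.88],[0.88, 0.48]]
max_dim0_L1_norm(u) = 5.57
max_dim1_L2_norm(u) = 3.35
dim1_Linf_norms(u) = [1.38, 2.01, 2.98]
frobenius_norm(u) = 4.24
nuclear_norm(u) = 5.13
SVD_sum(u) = [[-0.57,1.03], [1.01,-1.83], [-1.62,2.94]] + [[-0.81, -0.45], [-0.33, -0.18], [0.08, 0.04]]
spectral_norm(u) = 4.12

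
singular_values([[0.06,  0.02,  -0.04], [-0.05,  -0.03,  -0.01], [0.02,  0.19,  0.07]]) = [0.21, 0.08, 0.02]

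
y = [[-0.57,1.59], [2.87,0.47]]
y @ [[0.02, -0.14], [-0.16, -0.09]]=[[-0.27,-0.06], [-0.02,-0.44]]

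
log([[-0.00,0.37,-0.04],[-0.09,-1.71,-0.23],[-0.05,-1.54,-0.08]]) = [[(-6.58-0.03j), 1.35-0.51j, -3.11-0.07j], [0.22+0.15j, (0.33+2.86j), 0.41+0.37j], [(1.17+0.12j), 1.84+2.42j, -1.29+0.31j]]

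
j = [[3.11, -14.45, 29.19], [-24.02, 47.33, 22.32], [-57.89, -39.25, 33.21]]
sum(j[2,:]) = -63.93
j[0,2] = 29.19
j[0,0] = 3.11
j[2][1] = -39.25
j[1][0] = -24.02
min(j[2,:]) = -57.89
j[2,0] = -57.89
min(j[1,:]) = -24.02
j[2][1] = -39.25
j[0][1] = -14.45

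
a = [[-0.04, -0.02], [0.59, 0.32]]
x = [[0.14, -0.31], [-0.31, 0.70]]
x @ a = [[-0.19, -0.1], [0.43, 0.23]]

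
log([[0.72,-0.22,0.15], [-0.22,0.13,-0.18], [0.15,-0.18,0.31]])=[[-0.58+0.10j, (-1.19+0.51j), (-0.09+0.24j)],[-1.19+0.51j, (-5.29+2.47j), (-2.14+1.18j)],[(-0.09+0.24j), -2.14+1.18j, (-2.06+0.57j)]]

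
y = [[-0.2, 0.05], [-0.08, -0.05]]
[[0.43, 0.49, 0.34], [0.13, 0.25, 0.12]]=y @[[-2.0, -2.64, -1.64], [0.66, -0.74, 0.29]]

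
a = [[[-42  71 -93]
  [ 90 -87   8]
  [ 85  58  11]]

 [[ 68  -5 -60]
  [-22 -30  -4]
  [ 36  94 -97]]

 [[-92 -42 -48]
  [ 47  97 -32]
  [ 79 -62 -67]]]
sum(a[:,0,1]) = 24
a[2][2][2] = -67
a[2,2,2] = -67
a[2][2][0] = 79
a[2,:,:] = [[-92, -42, -48], [47, 97, -32], [79, -62, -67]]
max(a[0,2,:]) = 85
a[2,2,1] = -62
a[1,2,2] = -97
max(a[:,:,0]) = 90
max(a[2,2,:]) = 79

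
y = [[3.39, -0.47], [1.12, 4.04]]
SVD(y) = [[0.28, 0.96], [0.96, -0.28]] @ diag([4.258731146059562, 3.3394923305170505]) @ [[0.48,0.88], [0.88,-0.48]]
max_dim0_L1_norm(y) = 4.51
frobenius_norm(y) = 5.41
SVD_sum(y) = [[0.58, 1.06], [1.95, 3.59]] + [[2.81, -1.53], [-0.83, 0.45]]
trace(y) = 7.43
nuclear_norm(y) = 7.60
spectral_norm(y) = 4.26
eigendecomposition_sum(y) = [[1.70+1.25j, (-0.23+1.35j)], [(0.56-3.21j), 2.02-0.61j]] + [[(1.7-1.25j), (-0.24-1.35j)], [(0.56+3.21j), (2.02+0.61j)]]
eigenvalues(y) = [(3.72+0.65j), (3.72-0.65j)]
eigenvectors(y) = [[0.24-0.49j,  (0.24+0.49j)], [-0.84+0.00j,  -0.84-0.00j]]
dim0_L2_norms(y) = [3.57, 4.07]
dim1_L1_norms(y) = [3.86, 5.16]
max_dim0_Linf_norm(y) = 4.04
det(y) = 14.22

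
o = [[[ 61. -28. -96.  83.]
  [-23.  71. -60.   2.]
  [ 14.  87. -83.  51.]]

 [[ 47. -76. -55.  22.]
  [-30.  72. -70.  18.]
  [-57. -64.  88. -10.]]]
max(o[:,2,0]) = 14.0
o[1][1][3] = 18.0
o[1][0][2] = -55.0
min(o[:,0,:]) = -96.0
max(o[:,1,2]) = -60.0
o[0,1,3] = 2.0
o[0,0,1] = -28.0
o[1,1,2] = -70.0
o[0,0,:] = [61.0, -28.0, -96.0, 83.0]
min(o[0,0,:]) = -96.0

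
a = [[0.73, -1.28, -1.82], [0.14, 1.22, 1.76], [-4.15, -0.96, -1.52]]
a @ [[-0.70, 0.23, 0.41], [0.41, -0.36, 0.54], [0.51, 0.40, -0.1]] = [[-1.96, -0.1, -0.21], [1.3, 0.30, 0.54], [1.74, -1.22, -2.07]]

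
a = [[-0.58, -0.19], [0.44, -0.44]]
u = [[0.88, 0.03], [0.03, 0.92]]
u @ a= [[-0.50, -0.18], [0.39, -0.41]]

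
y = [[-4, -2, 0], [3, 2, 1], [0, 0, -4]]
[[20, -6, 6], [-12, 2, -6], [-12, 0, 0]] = y@ [[-5, 4, 0], [0, -5, -3], [3, 0, 0]]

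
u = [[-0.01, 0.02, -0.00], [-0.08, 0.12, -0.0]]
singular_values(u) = [0.15, 0.0]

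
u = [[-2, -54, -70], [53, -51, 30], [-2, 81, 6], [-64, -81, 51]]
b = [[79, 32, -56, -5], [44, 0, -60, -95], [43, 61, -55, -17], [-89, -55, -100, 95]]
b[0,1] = 32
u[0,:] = [-2, -54, -70]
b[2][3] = -17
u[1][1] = -51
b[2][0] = 43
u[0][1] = -54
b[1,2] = -60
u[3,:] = [-64, -81, 51]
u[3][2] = 51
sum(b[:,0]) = 77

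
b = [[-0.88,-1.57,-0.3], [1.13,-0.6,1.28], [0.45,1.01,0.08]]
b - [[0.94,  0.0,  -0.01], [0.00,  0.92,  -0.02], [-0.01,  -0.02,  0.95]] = [[-1.82,  -1.57,  -0.29], [1.13,  -1.52,  1.3], [0.46,  1.03,  -0.87]]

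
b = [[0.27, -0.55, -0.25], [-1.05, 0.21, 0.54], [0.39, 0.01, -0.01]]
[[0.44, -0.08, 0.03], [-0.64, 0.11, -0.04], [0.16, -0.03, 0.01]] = b@[[0.42, -0.07, 0.03], [-0.52, 0.09, -0.03], [-0.17, 0.03, -0.01]]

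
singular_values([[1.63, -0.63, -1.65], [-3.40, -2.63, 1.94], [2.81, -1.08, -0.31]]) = [5.38, 2.63, 1.15]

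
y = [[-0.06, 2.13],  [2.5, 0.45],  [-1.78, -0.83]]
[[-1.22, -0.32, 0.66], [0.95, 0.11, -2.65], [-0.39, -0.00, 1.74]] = y @ [[0.48, 0.07, -1.11], [-0.56, -0.15, 0.28]]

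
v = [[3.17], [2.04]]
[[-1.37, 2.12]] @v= [[-0.02]]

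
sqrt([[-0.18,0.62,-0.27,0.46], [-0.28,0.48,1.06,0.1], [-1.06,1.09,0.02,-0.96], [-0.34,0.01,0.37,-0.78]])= [[(-0.31-0.39j), 0.33-0.17j, 0.34+0.66j, (-0.24-1.32j)], [(-0.78-0.5j), (0.83+0.36j), 0.86-0.19j, (-0.61-0.79j)], [-0.48+0.51j, 0.51-0.54j, (0.53+0.51j), (-0.37+0.47j)], [-0.04+0.54j, (0.05-0.05j), 0.05-0.39j, -0.03+1.26j]]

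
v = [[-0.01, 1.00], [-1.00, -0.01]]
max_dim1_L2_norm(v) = 1.0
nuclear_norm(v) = 2.00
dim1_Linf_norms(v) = [1.0, 1.0]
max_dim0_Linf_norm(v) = 1.0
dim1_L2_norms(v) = [1.0, 1.0]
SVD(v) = [[-0.01, -1.00], [-1.0, 0.01]] @ diag([1.0000499987500624, 1.0000499987500624]) @ [[1.00, 0.00], [-0.00, -1.0]]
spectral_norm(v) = 1.00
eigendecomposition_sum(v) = [[-0.00+0.50j, 0.50+0.00j],[-0.50-0.00j, (-0+0.5j)]] + [[(-0-0.5j), (0.5-0j)], [(-0.5+0j), (-0-0.5j)]]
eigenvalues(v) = [(-0.01+1j), (-0.01-1j)]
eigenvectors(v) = [[0.71+0.00j,(0.71-0j)], [0.00+0.71j,0.00-0.71j]]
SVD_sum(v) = [[-0.01, 0.00], [-1.00, 0.0]] + [[0.0, 1.00],  [0.00, -0.01]]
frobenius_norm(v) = 1.41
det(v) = 1.00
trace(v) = -0.02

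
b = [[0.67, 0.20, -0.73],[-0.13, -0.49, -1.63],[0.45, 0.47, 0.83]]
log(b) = [[(-2.33+1.2j), 3.80-1.70j, 3.86-2.28j], [(4.2-2.08j), -7.43+2.95j, -10.29+3.96j], [(-0.55+0.53j), 2.15-0.75j, (2.48-1.01j)]]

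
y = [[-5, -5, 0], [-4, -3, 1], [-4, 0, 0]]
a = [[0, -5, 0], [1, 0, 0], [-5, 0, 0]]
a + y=[[-5, -10, 0], [-3, -3, 1], [-9, 0, 0]]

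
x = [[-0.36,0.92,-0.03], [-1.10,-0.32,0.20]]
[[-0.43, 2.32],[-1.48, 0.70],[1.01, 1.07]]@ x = [[-2.4, -1.14, 0.48],[-0.24, -1.59, 0.18],[-1.54, 0.59, 0.18]]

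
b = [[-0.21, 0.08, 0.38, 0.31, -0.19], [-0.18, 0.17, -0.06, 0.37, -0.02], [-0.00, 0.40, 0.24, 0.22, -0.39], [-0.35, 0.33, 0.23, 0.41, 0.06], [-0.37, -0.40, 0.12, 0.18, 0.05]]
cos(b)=[[1.00, -0.16, -0.03, -0.07, 0.05], [0.06, 0.94, 0.0, -0.07, -0.04], [-0.0, -0.19, 0.98, -0.1, 0.05], [0.07, -0.11, -0.0, 0.88, 0.0], [-0.03, 0.00, 0.02, 0.07, 0.98]]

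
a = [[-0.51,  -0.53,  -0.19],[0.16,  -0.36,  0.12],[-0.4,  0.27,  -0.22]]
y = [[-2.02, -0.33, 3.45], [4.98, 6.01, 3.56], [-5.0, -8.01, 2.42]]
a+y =[[-2.53, -0.86, 3.26], [5.14, 5.65, 3.68], [-5.4, -7.74, 2.20]]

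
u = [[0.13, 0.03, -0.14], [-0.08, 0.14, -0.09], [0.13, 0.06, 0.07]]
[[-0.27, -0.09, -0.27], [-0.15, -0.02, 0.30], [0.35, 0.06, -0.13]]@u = [[-0.06, -0.04, 0.03], [0.02, 0.01, 0.04], [0.02, 0.01, -0.06]]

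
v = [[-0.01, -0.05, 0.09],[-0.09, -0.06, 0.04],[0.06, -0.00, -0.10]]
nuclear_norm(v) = 0.29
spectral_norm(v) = 0.17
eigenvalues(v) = [0.06, -0.16, -0.07]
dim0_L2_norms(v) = [0.11, 0.08, 0.14]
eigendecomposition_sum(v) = [[0.04, -0.02, 0.02],[-0.02, 0.01, -0.01],[0.01, -0.01, 0.01]] + [[-0.05,-0.02,0.09],[-0.06,-0.03,0.11],[0.05,0.02,-0.08]] + [[-0.0, -0.01, -0.01], [-0.0, -0.04, -0.06], [-0.00, -0.02, -0.02]]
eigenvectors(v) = [[-0.8, 0.53, 0.22],[0.51, 0.67, 0.90],[-0.31, -0.52, 0.37]]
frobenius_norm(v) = 0.19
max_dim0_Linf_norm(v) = 0.1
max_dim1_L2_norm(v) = 0.12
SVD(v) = [[-0.53, 0.48, 0.7], [-0.58, -0.81, 0.13], [0.63, -0.34, 0.70]] @ diag([0.17417864770455263, 0.06983716864195486, 0.04883204439595453]) @ [[0.54,0.35,-0.76], [0.68,0.35,0.64], [0.49,-0.87,-0.05]]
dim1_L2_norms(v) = [0.1, 0.12, 0.12]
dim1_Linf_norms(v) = [0.09, 0.09, 0.1]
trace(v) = -0.17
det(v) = 0.00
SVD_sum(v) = [[-0.05, -0.03, 0.07], [-0.05, -0.04, 0.08], [0.06, 0.04, -0.08]] + [[0.02, 0.01, 0.02], [-0.04, -0.02, -0.04], [-0.02, -0.01, -0.02]] + [[0.02, -0.03, -0.0],[0.00, -0.01, -0.0],[0.02, -0.03, -0.00]]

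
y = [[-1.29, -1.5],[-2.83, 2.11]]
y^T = [[-1.29, -2.83],[-1.50, 2.11]]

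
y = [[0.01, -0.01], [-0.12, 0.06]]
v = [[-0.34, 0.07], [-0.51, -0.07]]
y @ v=[[0.0,0.00], [0.01,-0.01]]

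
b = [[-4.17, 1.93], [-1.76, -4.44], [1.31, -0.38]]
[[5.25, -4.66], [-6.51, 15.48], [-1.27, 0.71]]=b @ [[-0.49, -0.42], [1.66, -3.32]]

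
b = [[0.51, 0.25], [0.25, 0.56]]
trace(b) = 1.07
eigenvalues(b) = [0.28, 0.79]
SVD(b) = [[-0.67, -0.74], [-0.74, 0.67]] @ diag([0.7862468905280223, 0.28375310947197785]) @ [[-0.67, -0.74], [-0.74, 0.67]]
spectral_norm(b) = 0.79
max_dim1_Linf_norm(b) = 0.56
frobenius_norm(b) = 0.84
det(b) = 0.22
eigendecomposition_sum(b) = [[0.16, -0.14],[-0.14, 0.13]] + [[0.35, 0.39], [0.39, 0.43]]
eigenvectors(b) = [[-0.74, -0.67], [0.67, -0.74]]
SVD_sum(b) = [[0.35, 0.39], [0.39, 0.43]] + [[0.16, -0.14], [-0.14, 0.13]]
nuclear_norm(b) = 1.07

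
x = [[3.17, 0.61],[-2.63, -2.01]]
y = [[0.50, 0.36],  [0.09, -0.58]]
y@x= [[0.64,-0.42], [1.81,1.22]]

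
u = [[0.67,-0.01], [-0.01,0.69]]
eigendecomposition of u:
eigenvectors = [[-0.92, 0.38], [-0.38, -0.92]]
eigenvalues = [0.67, 0.69]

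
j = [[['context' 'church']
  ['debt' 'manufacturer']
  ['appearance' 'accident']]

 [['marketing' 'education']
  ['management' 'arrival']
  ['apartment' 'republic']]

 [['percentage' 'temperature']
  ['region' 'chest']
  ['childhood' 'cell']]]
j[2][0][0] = 'percentage'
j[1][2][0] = 'apartment'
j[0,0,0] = 'context'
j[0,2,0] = 'appearance'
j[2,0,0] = 'percentage'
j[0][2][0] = 'appearance'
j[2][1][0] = 'region'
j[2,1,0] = 'region'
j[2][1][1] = 'chest'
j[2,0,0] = 'percentage'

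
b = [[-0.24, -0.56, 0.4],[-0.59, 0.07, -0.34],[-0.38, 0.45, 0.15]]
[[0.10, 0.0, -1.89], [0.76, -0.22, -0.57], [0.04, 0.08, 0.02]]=b@[[-0.87, 0.17, 1.78], [-0.38, 0.19, 1.88], [-0.81, 0.38, -1.02]]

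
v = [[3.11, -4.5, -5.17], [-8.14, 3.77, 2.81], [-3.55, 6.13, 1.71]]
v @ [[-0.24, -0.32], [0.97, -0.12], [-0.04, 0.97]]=[[-4.9, -5.47], [5.50, 4.88], [6.73, 2.06]]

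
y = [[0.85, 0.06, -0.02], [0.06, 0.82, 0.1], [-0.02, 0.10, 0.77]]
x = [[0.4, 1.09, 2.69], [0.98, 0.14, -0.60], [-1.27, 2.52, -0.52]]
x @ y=[[0.35, 1.19, 2.17],[0.85, 0.11, -0.47],[-0.92, 1.94, -0.12]]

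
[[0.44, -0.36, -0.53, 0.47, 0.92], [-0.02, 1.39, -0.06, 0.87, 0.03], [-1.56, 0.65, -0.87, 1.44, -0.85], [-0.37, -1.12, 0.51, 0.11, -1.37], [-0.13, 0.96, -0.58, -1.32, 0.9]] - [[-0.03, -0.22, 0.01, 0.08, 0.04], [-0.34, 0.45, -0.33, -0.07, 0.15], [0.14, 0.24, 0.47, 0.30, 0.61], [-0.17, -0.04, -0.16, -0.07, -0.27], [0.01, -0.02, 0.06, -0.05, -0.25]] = [[0.47, -0.14, -0.54, 0.39, 0.88], [0.32, 0.94, 0.27, 0.94, -0.12], [-1.70, 0.41, -1.34, 1.14, -1.46], [-0.20, -1.08, 0.67, 0.18, -1.1], [-0.14, 0.98, -0.64, -1.27, 1.15]]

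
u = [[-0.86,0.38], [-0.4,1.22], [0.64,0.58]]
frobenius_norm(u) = 1.81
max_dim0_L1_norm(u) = 2.18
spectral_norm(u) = 1.48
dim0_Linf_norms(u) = [0.86, 1.22]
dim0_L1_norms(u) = [1.9, 2.18]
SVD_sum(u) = [[-0.33,  0.65], [-0.57,  1.13], [-0.1,  0.21]] + [[-0.53, -0.27], [0.17, 0.09], [0.74, 0.37]]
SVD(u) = [[-0.49, 0.57],[-0.86, -0.18],[-0.16, -0.80]] @ diag([1.4805688836877329, 1.0422647363581192]) @ [[0.45, -0.89], [-0.89, -0.45]]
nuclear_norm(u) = 2.52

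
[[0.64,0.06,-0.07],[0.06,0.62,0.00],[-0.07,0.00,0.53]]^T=[[0.64, 0.06, -0.07],  [0.06, 0.62, 0.00],  [-0.07, 0.00, 0.53]]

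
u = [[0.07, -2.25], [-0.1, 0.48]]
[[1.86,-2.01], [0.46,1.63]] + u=[[1.93, -4.26], [0.36, 2.11]]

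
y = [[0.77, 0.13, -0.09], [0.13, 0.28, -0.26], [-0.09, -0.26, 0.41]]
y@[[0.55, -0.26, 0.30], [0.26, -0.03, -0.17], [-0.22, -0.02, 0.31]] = [[0.48, -0.2, 0.18], [0.20, -0.04, -0.09], [-0.21, 0.02, 0.14]]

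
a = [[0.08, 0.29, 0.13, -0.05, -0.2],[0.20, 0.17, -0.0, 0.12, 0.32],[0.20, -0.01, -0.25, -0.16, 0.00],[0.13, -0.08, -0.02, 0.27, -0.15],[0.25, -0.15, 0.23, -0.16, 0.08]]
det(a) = -0.01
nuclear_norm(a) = 1.93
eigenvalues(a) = [(-0.37+0j), (-0.04+0.38j), (-0.04-0.38j), (0.42+0j), (0.37+0j)]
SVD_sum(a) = [[-0.04, -0.00, -0.01, 0.01, -0.04],  [0.23, 0.01, 0.04, -0.07, 0.23],  [0.1, 0.0, 0.02, -0.03, 0.10],  [-0.05, -0.0, -0.01, 0.01, -0.05],  [0.20, 0.01, 0.03, -0.06, 0.19]] + [[0.09, 0.25, 0.21, -0.02, -0.14], [0.01, 0.03, 0.02, -0.0, -0.02], [-0.02, -0.06, -0.05, 0.0, 0.03], [0.00, 0.01, 0.00, -0.0, -0.00], [0.02, 0.05, 0.04, -0.0, -0.03]] + [[0.00,  -0.0,  0.00,  -0.0,  -0.00], [-0.01,  0.13,  -0.08,  0.20,  0.08], [0.00,  -0.03,  0.02,  -0.05,  -0.02], [-0.01,  0.06,  -0.04,  0.09,  0.04], [0.01,  -0.12,  0.08,  -0.19,  -0.08]] + [[-0.01, 0.05, -0.06, -0.05, -0.0], [0.0, -0.0, 0.0, 0.0, 0.00], [-0.02, 0.12, -0.15, -0.13, -0.00], [0.01, -0.1, 0.12, 0.11, 0.00], [0.01, -0.07, 0.09, 0.09, 0.00]] + [[0.03,-0.01,-0.02,0.01,-0.03], [-0.03,0.01,0.02,-0.01,0.03], [0.14,-0.04,-0.08,0.04,-0.11], [0.17,-0.05,-0.10,0.06,-0.14], [0.02,-0.0,-0.01,0.01,-0.01]]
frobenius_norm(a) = 0.87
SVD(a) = [[0.11, -0.95, 0.0, 0.26, 0.14], [-0.72, -0.11, -0.67, -0.00, -0.14], [-0.31, 0.24, 0.16, 0.67, 0.61], [0.15, -0.02, -0.31, -0.55, 0.76], [-0.60, -0.17, 0.65, -0.43, 0.07]] @ diag([0.47013275835685353, 0.3897777369462604, 0.38722121048771313, 0.3472700842164361, 0.33062324185932224]) @ [[-0.69, -0.02, -0.11, 0.20, -0.68],[-0.25, -0.69, -0.57, 0.05, 0.37],[0.05, -0.48, 0.30, -0.76, -0.3],[-0.07, 0.51, -0.64, -0.58, -0.01],[0.67, -0.19, -0.41, 0.22, -0.55]]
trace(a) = 0.35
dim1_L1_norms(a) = [0.75, 0.81, 0.62, 0.65, 0.87]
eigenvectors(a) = [[(0.42+0j), (-0.18+0.42j), -0.18-0.42j, 0.51+0.00j, (-0.39+0j)], [(-0.2+0j), (-0.03-0.5j), -0.03+0.50j, (0.7+0j), -0.33+0.00j], [-0.87+0.00j, (0.07+0.26j), (0.07-0.26j), (0.21+0j), 0.08+0.00j], [(-0.11+0j), (0.29+0.06j), 0.29-0.06j, -0.30+0.00j, -0.79+0.00j], [(0.11+0j), (0.61+0j), (0.61-0j), (0.35+0j), (0.34+0j)]]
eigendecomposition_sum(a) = [[(-0.06+0j), 0.02+0.00j, 0.14-0.00j, 0.02-0.00j, -0.04+0.00j], [0.03-0.00j, -0.01-0.00j, -0.06+0.00j, (-0.01+0j), (0.02-0j)], [(0.12-0j), (-0.05-0j), (-0.29+0j), (-0.03+0j), (0.08-0j)], [(0.01-0j), -0.01-0.00j, (-0.04+0j), -0.00+0.00j, 0.01-0.00j], [(-0.01+0j), (0.01+0j), 0.04-0.00j, -0j, -0.01+0.00j]] + [[(-0.02+0.08j), 0.05-0.06j, -0.02+0.05j, -0.05-0.03j, -0.10-0.04j], [-0.02-0.09j, (-0.02+0.08j), -0.06j, 0.07-0.00j, 0.12-0.01j], [0.02+0.04j, (-0-0.05j), 0.01+0.03j, -0.03+0.01j, (-0.06+0.02j)], [(0.05+0j), -0.05-0.02j, 0.03+0.01j, -0.01+0.04j, (-0.01+0.07j)], [0.11-0.02j, -0.10-0.02j, (0.07+0j), -0.00+0.08j, 0.00+0.14j]] + [[-0.02-0.08j, 0.05+0.06j, -0.02-0.05j, (-0.05+0.03j), (-0.1+0.04j)], [(-0.02+0.09j), (-0.02-0.08j), 0.00+0.06j, 0.07+0.00j, 0.12+0.01j], [0.02-0.04j, -0.00+0.05j, (0.01-0.03j), (-0.03-0.01j), (-0.06-0.02j)], [(0.05-0j), -0.05+0.02j, (0.03-0.01j), -0.01-0.04j, (-0.01-0.07j)], [0.11+0.02j, -0.10+0.02j, (0.07-0j), -0.00-0.08j, -0.14j]] + [[0.13+0.00j, 0.13-0.00j, 0.05+0.00j, -0.08+0.00j, 0.08+0.00j], [0.18+0.00j, (0.17-0j), 0.07+0.00j, -0.11+0.00j, 0.10+0.00j], [0.05+0.00j, 0.05-0.00j, (0.02+0j), (-0.03+0j), (0.03+0j)], [(-0.08-0j), (-0.07+0j), (-0.03-0j), 0.05-0.00j, -0.04-0.00j], [(0.09+0j), (0.09-0j), (0.04+0j), -0.05+0.00j, (0.05+0j)]] + [[(0.04-0j), (0.05+0j), (-0.01-0j), 0.12+0.00j, -0.04+0.00j], [(0.04-0j), 0.04+0.00j, (-0.01-0j), 0.10+0.00j, -0.04+0.00j], [-0.01+0.00j, (-0.01-0j), 0.00+0.00j, (-0.03-0j), (0.01-0j)], [0.09-0.00j, (0.09+0j), -0.02-0.00j, 0.25+0.00j, (-0.09+0j)], [(-0.04+0j), (-0.04-0j), 0.01+0.00j, (-0.11-0j), (0.04-0j)]]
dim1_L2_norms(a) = [0.39, 0.43, 0.36, 0.35, 0.41]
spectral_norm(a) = 0.47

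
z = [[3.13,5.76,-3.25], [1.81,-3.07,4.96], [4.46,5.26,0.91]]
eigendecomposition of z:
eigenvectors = [[-0.18,-0.52,0.58], [-0.53,0.52,-0.78], [-0.83,0.68,0.22]]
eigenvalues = [5.25, 1.56, -5.84]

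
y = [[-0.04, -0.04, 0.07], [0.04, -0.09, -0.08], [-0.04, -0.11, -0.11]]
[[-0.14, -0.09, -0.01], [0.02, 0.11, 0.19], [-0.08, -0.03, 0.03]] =y@ [[1.27, 1.81, 2.19],[0.91, -0.12, -1.39],[-0.69, -0.28, 0.28]]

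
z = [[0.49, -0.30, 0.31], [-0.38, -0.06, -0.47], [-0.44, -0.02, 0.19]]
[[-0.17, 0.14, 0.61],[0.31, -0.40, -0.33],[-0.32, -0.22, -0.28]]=z @ [[0.32, 0.58, 0.75], [0.11, 0.77, -0.63], [-0.94, 0.28, 0.18]]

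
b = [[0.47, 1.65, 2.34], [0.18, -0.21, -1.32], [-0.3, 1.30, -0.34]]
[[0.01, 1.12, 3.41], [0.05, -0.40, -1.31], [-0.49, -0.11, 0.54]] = b @ [[0.51, 0.38, 0.23], [-0.24, 0.09, 0.71], [0.07, 0.34, 0.91]]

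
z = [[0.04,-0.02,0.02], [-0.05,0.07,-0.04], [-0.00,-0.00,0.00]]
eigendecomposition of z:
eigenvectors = [[-0.71, 0.37, -0.3], [-0.71, -0.93, 0.3], [0.00, 0.00, 0.90]]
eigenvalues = [0.02, 0.09, 0.0]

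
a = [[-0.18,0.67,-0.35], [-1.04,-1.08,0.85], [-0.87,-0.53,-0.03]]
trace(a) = -1.29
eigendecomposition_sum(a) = [[0.00+0.32j, (0.21+0.24j), 0.03-0.24j], [(-0.54-0.19j), -0.52+0.21j, 0.39+0.20j], [(-0.33-0.26j), (-0.41+0.02j), 0.22+0.23j]] + [[-0.32j, (0.21-0.24j), 0.03+0.24j], [(-0.54+0.19j), -0.52-0.21j, 0.39-0.20j], [(-0.33+0.26j), (-0.41-0.02j), (0.22-0.23j)]] + [[(-0.19-0j), (0.25-0j), (-0.41+0j)], [0.04+0.00j, -0.05+0.00j, (0.08-0j)], [-0.21-0.00j, (0.29-0j), (-0.47+0j)]]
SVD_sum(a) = [[0.30, 0.32, -0.19], [-1.07, -1.15, 0.69], [-0.55, -0.59, 0.36]] + [[-0.45,0.24,-0.3], [0.06,-0.03,0.04], [-0.35,0.19,-0.23]] + [[-0.03, 0.11, 0.14],[-0.03, 0.10, 0.12],[0.03, -0.13, -0.16]]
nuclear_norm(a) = 3.05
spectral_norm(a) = 1.99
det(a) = -0.47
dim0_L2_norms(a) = [1.37, 1.38, 0.92]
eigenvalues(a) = [(-0.29+0.76j), (-0.29-0.76j), (-0.71+0j)]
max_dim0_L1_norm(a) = 2.28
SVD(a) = [[0.24, 0.78, -0.58],[-0.86, -0.1, -0.5],[-0.45, 0.62, 0.65]] @ diag([1.9879251389034824, 0.7503202179738442, 0.31332604841482964]) @ [[0.62, 0.67, -0.4], [-0.76, 0.41, -0.50], [0.17, -0.62, -0.76]]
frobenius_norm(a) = 2.15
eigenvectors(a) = [[(-0.14-0.39j), -0.14+0.39j, 0.65+0.00j],[(0.73+0j), 0.73-0.00j, -0.12+0.00j],[0.51+0.18j, (0.51-0.18j), (0.75+0j)]]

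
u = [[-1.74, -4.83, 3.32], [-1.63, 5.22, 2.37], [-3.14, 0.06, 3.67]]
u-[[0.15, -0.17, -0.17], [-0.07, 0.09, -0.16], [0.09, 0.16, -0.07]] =[[-1.89, -4.66, 3.49], [-1.56, 5.13, 2.53], [-3.23, -0.1, 3.74]]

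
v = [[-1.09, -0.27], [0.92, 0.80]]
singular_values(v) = [1.61, 0.39]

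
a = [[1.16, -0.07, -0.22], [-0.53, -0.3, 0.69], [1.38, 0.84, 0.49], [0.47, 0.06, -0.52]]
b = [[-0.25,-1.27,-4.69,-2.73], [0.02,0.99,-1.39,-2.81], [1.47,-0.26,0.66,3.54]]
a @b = [[-0.61, -1.49, -5.49, -3.75], [1.14, 0.2, 3.36, 4.73], [0.39, -1.05, -7.32, -4.39], [-0.88, -0.4, -2.63, -3.29]]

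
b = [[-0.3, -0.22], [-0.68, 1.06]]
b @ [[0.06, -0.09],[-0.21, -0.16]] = [[0.03,0.06], [-0.26,-0.11]]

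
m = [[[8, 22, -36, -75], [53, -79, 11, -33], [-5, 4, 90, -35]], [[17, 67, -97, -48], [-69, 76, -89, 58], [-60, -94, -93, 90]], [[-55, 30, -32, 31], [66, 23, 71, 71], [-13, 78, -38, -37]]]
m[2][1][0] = 66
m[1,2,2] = -93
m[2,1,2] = 71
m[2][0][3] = 31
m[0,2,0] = -5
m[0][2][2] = 90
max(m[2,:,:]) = 78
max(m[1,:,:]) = 90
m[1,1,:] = [-69, 76, -89, 58]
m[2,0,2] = -32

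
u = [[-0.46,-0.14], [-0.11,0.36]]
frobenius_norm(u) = 0.61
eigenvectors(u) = [[-0.99, 0.16], [-0.13, -0.99]]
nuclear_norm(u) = 0.86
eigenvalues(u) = [-0.48, 0.38]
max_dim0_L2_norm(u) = 0.47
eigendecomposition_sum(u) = [[-0.47, -0.08], [-0.06, -0.01]] + [[0.01, -0.06], [-0.05, 0.37]]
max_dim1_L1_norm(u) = 0.6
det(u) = -0.18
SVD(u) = [[-1.0, -0.0], [-0.00, 1.00]] @ diag([0.48083307594750857, 0.3764300108584031]) @ [[0.96, 0.29],  [-0.29, 0.96]]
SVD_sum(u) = [[-0.46, -0.14], [-0.0, -0.0]] + [[0.00, -0.00],[-0.11, 0.36]]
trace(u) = -0.10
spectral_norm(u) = 0.48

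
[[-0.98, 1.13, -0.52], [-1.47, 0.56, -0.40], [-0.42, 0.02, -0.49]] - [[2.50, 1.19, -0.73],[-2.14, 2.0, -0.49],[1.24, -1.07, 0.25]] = [[-3.48, -0.06, 0.21], [0.67, -1.44, 0.09], [-1.66, 1.09, -0.74]]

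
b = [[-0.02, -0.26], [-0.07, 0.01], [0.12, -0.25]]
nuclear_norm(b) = 0.49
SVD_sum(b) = [[0.05, -0.24], [-0.01, 0.02], [0.06, -0.26]] + [[-0.07, -0.02], [-0.06, -0.01], [0.06, 0.01]]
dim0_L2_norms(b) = [0.14, 0.36]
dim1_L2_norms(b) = [0.26, 0.07, 0.28]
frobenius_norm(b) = 0.39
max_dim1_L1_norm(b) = 0.37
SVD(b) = [[0.68, 0.63],  [-0.07, 0.56],  [0.73, -0.54]] @ diag([0.36851151884157496, 0.1187403068931334]) @ [[0.21, -0.98],[-0.98, -0.21]]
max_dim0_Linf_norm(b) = 0.26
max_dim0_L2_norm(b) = 0.36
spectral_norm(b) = 0.37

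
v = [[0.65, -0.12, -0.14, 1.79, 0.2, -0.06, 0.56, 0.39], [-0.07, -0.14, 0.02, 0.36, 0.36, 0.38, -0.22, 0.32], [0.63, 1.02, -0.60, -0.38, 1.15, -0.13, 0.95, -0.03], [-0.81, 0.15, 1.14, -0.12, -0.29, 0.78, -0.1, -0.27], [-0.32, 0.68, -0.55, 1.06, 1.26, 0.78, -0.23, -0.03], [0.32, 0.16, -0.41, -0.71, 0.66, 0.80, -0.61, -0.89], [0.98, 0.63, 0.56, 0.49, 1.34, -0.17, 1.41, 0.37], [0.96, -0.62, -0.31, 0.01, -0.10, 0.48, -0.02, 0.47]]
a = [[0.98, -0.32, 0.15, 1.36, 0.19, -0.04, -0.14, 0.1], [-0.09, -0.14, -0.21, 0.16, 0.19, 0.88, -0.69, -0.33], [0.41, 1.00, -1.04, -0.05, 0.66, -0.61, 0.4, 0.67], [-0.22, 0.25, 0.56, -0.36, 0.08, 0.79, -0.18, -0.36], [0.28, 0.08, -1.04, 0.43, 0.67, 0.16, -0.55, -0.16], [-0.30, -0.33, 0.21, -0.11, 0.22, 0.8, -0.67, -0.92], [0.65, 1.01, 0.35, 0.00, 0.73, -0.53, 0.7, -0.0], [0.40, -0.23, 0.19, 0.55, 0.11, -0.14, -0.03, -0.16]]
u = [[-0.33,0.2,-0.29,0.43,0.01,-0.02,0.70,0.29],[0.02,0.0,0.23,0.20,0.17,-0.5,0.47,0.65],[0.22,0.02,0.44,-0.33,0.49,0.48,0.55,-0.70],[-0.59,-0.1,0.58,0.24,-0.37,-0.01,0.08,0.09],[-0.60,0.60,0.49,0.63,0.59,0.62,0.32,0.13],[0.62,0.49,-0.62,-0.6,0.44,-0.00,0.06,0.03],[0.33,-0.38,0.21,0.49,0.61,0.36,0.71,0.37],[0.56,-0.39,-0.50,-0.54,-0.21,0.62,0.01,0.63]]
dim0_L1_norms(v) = [4.74, 3.52, 3.73, 4.92, 5.36, 3.58, 4.1, 2.77]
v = a + u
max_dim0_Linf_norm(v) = 1.79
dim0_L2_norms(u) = [1.29, 0.97, 1.26, 1.3, 1.17, 1.17, 1.28, 1.25]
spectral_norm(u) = 2.05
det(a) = 0.00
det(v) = 0.23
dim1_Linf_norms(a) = [1.36, 0.88, 1.04, 0.79, 1.04, 0.92, 1.01, 0.55]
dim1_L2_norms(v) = [2.04, 0.76, 2.05, 1.66, 2.06, 1.74, 2.42, 1.37]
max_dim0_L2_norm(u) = 1.3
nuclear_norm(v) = 12.03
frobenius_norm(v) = 5.17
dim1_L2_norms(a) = [1.73, 1.22, 1.92, 1.16, 1.47, 1.5, 1.69, 0.78]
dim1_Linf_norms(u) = [0.7, 0.65, 0.7, 0.59, 0.63, 0.62, 0.71, 0.63]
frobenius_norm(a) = 4.17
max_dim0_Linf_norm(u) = 0.71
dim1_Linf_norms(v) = [1.79, 0.38, 1.15, 1.14, 1.26, 0.89, 1.41, 0.96]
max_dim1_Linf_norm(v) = 1.79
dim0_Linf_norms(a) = [0.98, 1.01, 1.04, 1.36, 0.73, 0.88, 0.7, 0.92]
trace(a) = 1.45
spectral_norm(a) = 2.77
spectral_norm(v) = 3.37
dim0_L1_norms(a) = [3.33, 3.36, 3.75, 3.02, 2.85, 3.95, 3.36, 2.7]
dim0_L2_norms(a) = [1.39, 1.54, 1.66, 1.58, 1.25, 1.65, 1.39, 1.26]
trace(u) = 2.28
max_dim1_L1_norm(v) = 5.95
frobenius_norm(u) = 3.44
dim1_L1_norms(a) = [3.28, 2.69, 4.84, 2.8, 3.37, 3.56, 3.97, 1.81]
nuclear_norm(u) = 8.36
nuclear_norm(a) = 8.60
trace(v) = 3.73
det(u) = -0.02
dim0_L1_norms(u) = [3.27, 2.18, 3.36, 3.46, 2.89, 2.61, 2.9, 2.89]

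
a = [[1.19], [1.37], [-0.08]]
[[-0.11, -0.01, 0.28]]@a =[[-0.17]]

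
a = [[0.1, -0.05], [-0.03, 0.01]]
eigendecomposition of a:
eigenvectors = [[0.96,  0.43], [-0.28,  0.9]]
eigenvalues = [0.11, -0.0]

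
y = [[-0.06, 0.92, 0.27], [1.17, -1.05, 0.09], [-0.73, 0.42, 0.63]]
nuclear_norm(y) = 3.19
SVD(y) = [[-0.39, -0.92, -0.06],  [0.79, -0.37, 0.48],  [-0.47, 0.14, 0.87]] @ diag([1.9251557775671146, 0.6525260847787094, 0.6136651699284609]) @ [[0.67, -0.72, -0.17],[-0.73, -0.61, -0.30],[-0.11, -0.33, 0.94]]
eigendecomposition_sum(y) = [[(-0.45+0j), (0.64-0j), 0.03-0.00j], [(0.88-0j), (-1.25+0j), -0.05+0.00j], [-0.30+0.00j, 0.43-0.00j, 0.02-0.00j]] + [[0.19+0.16j, (0.14+0.01j), (0.12-0.22j)], [0.15+0.10j, 0.10-0.00j, 0.07-0.16j], [(-0.21+0.28j), -0.00+0.19j, (0.31+0.15j)]] + [[(0.19-0.16j),(0.14-0.01j),0.12+0.22j],  [0.15-0.10j,0.10+0.00j,(0.07+0.16j)],  [-0.21-0.28j,-0.00-0.19j,(0.31-0.15j)]]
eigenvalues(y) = [(-1.68+0j), (0.6+0.32j), (0.6-0.32j)]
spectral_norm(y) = 1.93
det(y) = -0.77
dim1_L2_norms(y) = [0.96, 1.57, 1.05]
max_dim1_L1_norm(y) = 2.31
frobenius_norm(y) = 2.12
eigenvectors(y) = [[0.44+0.00j, 0.02-0.54j, (0.02+0.54j)], [(-0.85+0j), -0.02-0.38j, -0.02+0.38j], [(0.29+0j), (0.75+0j), 0.75-0.00j]]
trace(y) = -0.48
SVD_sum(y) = [[-0.50, 0.54, 0.13], [1.03, -1.10, -0.26], [-0.60, 0.65, 0.15]] + [[0.44, 0.37, 0.18], [0.18, 0.15, 0.07], [-0.07, -0.05, -0.03]] + [[0.0, 0.01, -0.04],[-0.03, -0.10, 0.28],[-0.06, -0.17, 0.50]]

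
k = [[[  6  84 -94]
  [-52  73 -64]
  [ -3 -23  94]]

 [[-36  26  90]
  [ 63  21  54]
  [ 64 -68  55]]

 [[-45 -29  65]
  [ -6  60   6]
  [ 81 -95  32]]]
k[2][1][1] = 60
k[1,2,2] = 55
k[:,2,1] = [-23, -68, -95]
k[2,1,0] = -6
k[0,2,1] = -23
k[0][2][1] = -23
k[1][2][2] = 55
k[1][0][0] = -36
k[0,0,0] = 6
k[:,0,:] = [[6, 84, -94], [-36, 26, 90], [-45, -29, 65]]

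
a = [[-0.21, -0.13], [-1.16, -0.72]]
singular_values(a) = [1.39, 0.0]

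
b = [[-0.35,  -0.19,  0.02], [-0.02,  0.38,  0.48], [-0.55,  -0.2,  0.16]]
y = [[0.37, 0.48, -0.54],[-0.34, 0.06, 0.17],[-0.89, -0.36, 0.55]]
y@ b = [[0.16, 0.22, 0.15], [0.02, 0.05, 0.05], [0.02, -0.08, -0.10]]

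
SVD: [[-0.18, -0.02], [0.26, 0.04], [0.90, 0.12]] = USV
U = [[-0.19, -0.62], [0.27, -0.78], [0.94, 0.1]]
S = [0.96, 0.01]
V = [[0.99, 0.13], [0.13, -0.99]]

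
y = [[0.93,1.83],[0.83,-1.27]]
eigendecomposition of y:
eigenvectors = [[0.96, -0.55], [0.29, 0.83]]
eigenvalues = [1.48, -1.82]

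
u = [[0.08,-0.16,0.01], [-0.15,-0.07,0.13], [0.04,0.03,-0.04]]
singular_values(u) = [0.22, 0.18, 0.0]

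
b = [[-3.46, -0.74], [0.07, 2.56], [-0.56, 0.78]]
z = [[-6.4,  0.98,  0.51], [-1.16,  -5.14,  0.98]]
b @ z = [[23.00, 0.41, -2.49], [-3.42, -13.09, 2.54], [2.68, -4.56, 0.48]]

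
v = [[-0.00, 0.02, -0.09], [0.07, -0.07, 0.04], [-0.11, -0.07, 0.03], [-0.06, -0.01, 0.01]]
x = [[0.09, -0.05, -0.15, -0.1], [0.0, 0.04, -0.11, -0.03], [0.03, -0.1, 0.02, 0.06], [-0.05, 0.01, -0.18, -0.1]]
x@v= [[0.02, 0.02, -0.02], [0.02, 0.01, -0.0], [-0.01, 0.01, -0.01], [0.03, 0.01, -0.00]]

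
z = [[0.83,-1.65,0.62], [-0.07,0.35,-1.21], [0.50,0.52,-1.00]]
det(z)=1.214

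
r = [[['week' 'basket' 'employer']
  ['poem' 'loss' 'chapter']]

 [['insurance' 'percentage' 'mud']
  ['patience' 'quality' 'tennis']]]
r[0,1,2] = 'chapter'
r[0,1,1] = 'loss'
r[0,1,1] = 'loss'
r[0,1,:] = ['poem', 'loss', 'chapter']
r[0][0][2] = 'employer'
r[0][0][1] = 'basket'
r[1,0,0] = 'insurance'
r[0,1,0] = 'poem'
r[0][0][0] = 'week'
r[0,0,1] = 'basket'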